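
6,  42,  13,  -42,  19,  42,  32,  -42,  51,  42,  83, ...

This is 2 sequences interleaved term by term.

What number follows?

-42

Odd-indexed and even-indexed terms follow separate rules.
Subsequence A: 6, 13, 19, 32, 51, 83. A Fibonacci-like recurrence a_n = a_{n-1} + a_{n-2}.
Subsequence B: 42, -42, 42, -42, 42. Alternating ±42.
Position 12 → subsequence B, term 6 = -42.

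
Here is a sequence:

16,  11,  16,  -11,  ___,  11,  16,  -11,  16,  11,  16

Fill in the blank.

Split by position mod 2 into 2 tracks.
Track A = 16, 16, ?, 16, 16, 16: constant 16.
Track B = 11, -11, 11, -11, 11: the oscillation 11·(−1)^(n+1).
The gap is track A's term 3; the rule gives 16.

16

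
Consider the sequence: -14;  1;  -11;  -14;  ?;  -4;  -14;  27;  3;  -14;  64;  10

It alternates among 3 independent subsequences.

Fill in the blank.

8

Split by position mod 3 into 3 tracks.
Stream A = -14, -14, -14, -14: the constant sequence -14.
Stream B = 1, ?, 27, 64: consecutive cubes n³ from n = 1.
Stream C = -11, -4, 3, 10: arithmetic, step +7.
Stream B's pattern makes the blank 8.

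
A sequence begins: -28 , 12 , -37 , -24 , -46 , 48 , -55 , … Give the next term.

Split by position mod 2 into 2 tracks.
Track A = -28, -37, -46, -55: linear: a_n = -19 − 9·n.
Track B = 12, -24, 48: a geometric progression (common ratio -2).
Position 8 → track B, term 4 = -96.

-96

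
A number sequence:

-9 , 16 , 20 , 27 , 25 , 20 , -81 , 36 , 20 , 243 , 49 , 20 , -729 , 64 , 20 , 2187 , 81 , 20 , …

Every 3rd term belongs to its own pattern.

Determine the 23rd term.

The terms cycle through 3 interleaved subsequences.
Track A: -9, 27, -81, 243, -729, 2187. Geometric with ratio -3.
Track B: 16, 25, 36, 49, 64, 81. The squares 4², 5², 6², ….
Track C: 20, 20, 20, 20, 20, 20. Constant 20.
Position 23 falls in track B as its term 8, giving 121.

121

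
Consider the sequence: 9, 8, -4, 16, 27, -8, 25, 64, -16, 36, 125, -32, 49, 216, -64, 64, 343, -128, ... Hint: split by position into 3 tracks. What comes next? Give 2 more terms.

81, 512

Split by position mod 3: positions 1, 4, 7, … form one track, and each other residue class forms its own.
Track A is 9, 16, 25, 36, 49, 64, which is consecutive squares n² from n = 3.
Track B is 8, 27, 64, 125, 216, 343, which is consecutive cubes n³ from n = 2.
Track C is -4, -8, -16, -32, -64, -128, which is multiplying by 2 each time.
The 19th slot belongs to track A; its 7th term is 81.
Position 20 falls in track B as its term 7, giving 512.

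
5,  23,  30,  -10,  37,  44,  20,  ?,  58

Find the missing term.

The slot pattern repeats as ABB (period 3), so there are 2 interleaved tracks.
Track A: 5, -10, 20 (a geometric progression (common ratio -2)).
Track B: 23, 30, 37, 44, ?, 58 (adding 7 each time).
So the missing entry in track B is 51.

51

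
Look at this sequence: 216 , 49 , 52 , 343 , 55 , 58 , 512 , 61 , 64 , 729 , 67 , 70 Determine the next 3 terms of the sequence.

1000, 73, 76

The slot pattern repeats as ABB (period 3), so there are 2 interleaved tracks.
Track A: 216, 343, 512, 729 — the cubes 6³, 7³, 8³, ….
Track B: 49, 52, 55, 58, 61, 64, 67, 70 — arithmetic, step +3.
Position 13 → track A, term 5 = 1000.
Term 14 comes from track B (its 9th entry): 73.
Position 15 falls in track B as its term 10, giving 76.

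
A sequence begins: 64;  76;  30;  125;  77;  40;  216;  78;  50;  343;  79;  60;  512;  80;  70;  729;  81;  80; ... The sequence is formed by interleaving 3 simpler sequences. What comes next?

1000

Taking every 3rd term gives 3 separate tracks.
Stream A: 64, 125, 216, 343, 512, 729. The cubes 4³, 5³, 6³, ….
Stream B: 76, 77, 78, 79, 80, 81. Arithmetic with common difference +1.
Stream C: 30, 40, 50, 60, 70, 80. Arithmetic, step +10.
Position 19 falls in stream A as its term 7, giving 1000.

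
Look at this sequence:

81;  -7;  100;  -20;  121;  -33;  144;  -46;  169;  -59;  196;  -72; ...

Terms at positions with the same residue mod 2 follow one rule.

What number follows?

The terms cycle through 2 interleaved subsequences.
Subsequence A: 81, 100, 121, 144, 169, 196 — the squares 9², 10², 11², ….
Subsequence B: -7, -20, -33, -46, -59, -72 — linear: a_n = 6 − 13·n.
The 13th slot belongs to subsequence A; its 7th term is 225.

225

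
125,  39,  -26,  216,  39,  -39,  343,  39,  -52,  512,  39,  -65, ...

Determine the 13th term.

Split by position mod 3: positions 1, 4, 7, … form one track, and each other residue class forms its own.
Stream A = 125, 216, 343, 512: perfect cubes starting at 5³.
Stream B = 39, 39, 39, 39: constant 39.
Stream C = -26, -39, -52, -65: arithmetic, step −13.
The 13th slot belongs to stream A; its 5th term is 729.

729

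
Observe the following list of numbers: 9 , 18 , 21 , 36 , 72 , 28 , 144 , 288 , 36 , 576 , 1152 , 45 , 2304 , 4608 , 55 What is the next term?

Reading positions in blocks of 3 reveals the pattern AAB — 2 tracks woven together.
Subsequence A is 9, 18, 36, 72, 144, 288, 576, 1152, 2304, 4608, which is a geometric progression (common ratio 2).
Subsequence B is 21, 28, 36, 45, 55, which is the triangular numbers T_6, T_7, ….
Term 16 comes from subsequence A (its 11th entry): 9216.

9216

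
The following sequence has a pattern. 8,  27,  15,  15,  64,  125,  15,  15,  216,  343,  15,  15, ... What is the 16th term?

15

Positions follow the repeating pattern AABB; grouping by letter gives 2 tracks.
Track A = 8, 27, 64, 125, 216, 343: consecutive cubes n³ from n = 2.
Track B = 15, 15, 15, 15, 15, 15: the constant sequence 15.
The 16th slot belongs to track B; its 8th term is 15.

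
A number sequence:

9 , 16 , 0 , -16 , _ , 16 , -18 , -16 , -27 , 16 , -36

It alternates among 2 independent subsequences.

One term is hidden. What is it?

Odd-indexed and even-indexed terms follow separate rules.
Track A: 9, 0, ?, -18, -27, -36 (arithmetic with common difference −9).
Track B: 16, -16, 16, -16, 16 (alternating ±16).
Track A's pattern makes the blank -9.

-9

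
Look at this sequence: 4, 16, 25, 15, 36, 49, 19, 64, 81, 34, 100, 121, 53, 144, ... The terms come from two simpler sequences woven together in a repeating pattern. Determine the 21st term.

289

The slot pattern repeats as ABB (period 3), so there are 2 interleaved tracks.
Track A: 4, 15, 19, 34, 53 — a Fibonacci-like recurrence a_n = a_{n-1} + a_{n-2}.
Track B: 16, 25, 36, 49, 64, 81, 100, 121, 144 — perfect squares starting at 4².
Position 21 falls in track B as its term 14, giving 289.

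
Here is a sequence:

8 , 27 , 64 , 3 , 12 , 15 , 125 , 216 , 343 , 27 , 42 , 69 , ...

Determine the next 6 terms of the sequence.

512, 729, 1000, 111, 180, 291

Reading positions in blocks of 6 reveals the pattern AAABBB — 2 tracks woven together.
Subsequence A: 8, 27, 64, 125, 216, 343. The cubes 2³, 3³, 4³, ….
Subsequence B: 3, 12, 15, 27, 42, 69. Each term equals the sum of the previous two.
Term 13 comes from subsequence A (its 7th entry): 512.
Term 14 comes from subsequence A (its 8th entry): 729.
Term 15 comes from subsequence A (its 9th entry): 1000.
Position 16 → subsequence B, term 7 = 111.
The 17th slot belongs to subsequence B; its 8th term is 180.
Term 18 comes from subsequence B (its 9th entry): 291.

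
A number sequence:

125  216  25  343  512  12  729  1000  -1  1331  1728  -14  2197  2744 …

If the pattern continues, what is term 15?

-27

Reading positions in blocks of 3 reveals the pattern AAB — 2 tracks woven together.
Stream A = 125, 216, 343, 512, 729, 1000, 1331, 1728, 2197, 2744: perfect cubes starting at 5³.
Stream B = 25, 12, -1, -14: arithmetic, step −13.
The 15th slot belongs to stream B; its 5th term is -27.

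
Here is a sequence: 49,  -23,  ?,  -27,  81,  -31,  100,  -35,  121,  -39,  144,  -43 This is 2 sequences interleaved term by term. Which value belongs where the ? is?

64

Taking every 2nd term gives 2 separate tracks.
Subsequence A: 49, ?, 81, 100, 121, 144 (consecutive squares n² from n = 7).
Subsequence B: -23, -27, -31, -35, -39, -43 (linear: a_n = -19 − 4·n).
Filling subsequence A at index 2 by its rule yields 64.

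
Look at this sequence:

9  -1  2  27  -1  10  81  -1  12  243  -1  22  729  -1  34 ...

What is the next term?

2187

The terms cycle through 3 interleaved subsequences.
Track A: 9, 27, 81, 243, 729. Powers 3^2, 3^3, 3^4, ….
Track B: -1, -1, -1, -1, -1. Always -1.
Track C: 2, 10, 12, 22, 34. Each term equals the sum of the previous two.
Position 16 falls in track A as its term 6, giving 2187.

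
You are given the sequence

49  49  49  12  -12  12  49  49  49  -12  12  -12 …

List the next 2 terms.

Reading positions in blocks of 6 reveals the pattern AAABBB — 2 tracks woven together.
Track A: 49, 49, 49, 49, 49, 49 (the constant sequence 49).
Track B: 12, -12, 12, -12, 12, -12 (alternating ±12).
The 13th slot belongs to track A; its 7th term is 49.
The 14th slot belongs to track A; its 8th term is 49.

49, 49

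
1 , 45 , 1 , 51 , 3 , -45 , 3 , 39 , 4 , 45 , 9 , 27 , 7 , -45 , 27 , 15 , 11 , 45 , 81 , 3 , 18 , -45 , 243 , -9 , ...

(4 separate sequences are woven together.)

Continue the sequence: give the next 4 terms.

Read the sequence 4 terms at a time; column i is its own pattern.
Track A: 1, 3, 4, 7, 11, 18 (Fibonacci-style (each term is the sum of the two before it)).
Track B: 45, -45, 45, -45, 45, -45 (the oscillation 45·(−1)^(n+1)).
Track C: 1, 3, 9, 27, 81, 243 (powers 3^0, 3^1, 3^2, …).
Track D: 51, 39, 27, 15, 3, -9 (subtracting 12 each time).
Position 25 → track A, term 7 = 29.
Position 26 → track B, term 7 = 45.
The 27th slot belongs to track C; its 7th term is 729.
Position 28 falls in track D as its term 7, giving -21.

29, 45, 729, -21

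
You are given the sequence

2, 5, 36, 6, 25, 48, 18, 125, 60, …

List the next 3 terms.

54, 625, 72

Split by position mod 3 into 3 tracks.
Stream A is 2, 6, 18, which is geometric with ratio 3.
Stream B is 5, 25, 125, which is powers of 5.
Stream C is 36, 48, 60, which is adding 12 each time.
Term 10 comes from stream A (its 4th entry): 54.
Position 11 falls in stream B as its term 4, giving 625.
Position 12 → stream C, term 4 = 72.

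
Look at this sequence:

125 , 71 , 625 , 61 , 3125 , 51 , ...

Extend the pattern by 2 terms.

15625, 41

Positions 1, 3, 5, … form one subsequence and positions 2, 4, 6, … form another.
Track A: 125, 625, 3125 — successive powers of 5.
Track B: 71, 61, 51 — subtracting 10 each time.
Position 7 → track A, term 4 = 15625.
Term 8 comes from track B (its 4th entry): 41.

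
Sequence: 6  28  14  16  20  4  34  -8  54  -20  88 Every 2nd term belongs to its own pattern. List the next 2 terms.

Taking every 2nd term gives 2 separate tracks.
Track A = 6, 14, 20, 34, 54, 88: each term equals the sum of the previous two.
Track B = 28, 16, 4, -8, -20: subtracting 12 each time.
The 12th slot belongs to track B; its 6th term is -32.
The 13th slot belongs to track A; its 7th term is 142.

-32, 142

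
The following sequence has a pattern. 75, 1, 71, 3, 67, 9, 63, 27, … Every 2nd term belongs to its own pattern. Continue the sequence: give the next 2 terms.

Positions 1, 3, 5, … form one subsequence and positions 2, 4, 6, … form another.
Track A: 75, 71, 67, 63. Subtracting 4 each time.
Track B: 1, 3, 9, 27. Powers 3^0, 3^1, 3^2, ….
Position 9 → track A, term 5 = 59.
The 10th slot belongs to track B; its 5th term is 81.

59, 81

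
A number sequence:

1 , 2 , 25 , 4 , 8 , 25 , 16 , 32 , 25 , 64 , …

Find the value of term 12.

25

Reading positions in blocks of 3 reveals the pattern AAB — 2 tracks woven together.
Track A: 1, 2, 4, 8, 16, 32, 64 — powers 2^0, 2^1, 2^2, ….
Track B: 25, 25, 25 — always 25.
The 12th slot belongs to track B; its 4th term is 25.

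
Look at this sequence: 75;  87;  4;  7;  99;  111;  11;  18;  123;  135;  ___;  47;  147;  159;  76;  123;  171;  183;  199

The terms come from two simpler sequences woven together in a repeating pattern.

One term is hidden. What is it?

The slot pattern repeats as AABB (period 4), so there are 2 interleaved tracks.
Track A: 75, 87, 99, 111, 123, 135, 147, 159, 171, 183 — arithmetic with common difference +12.
Track B: 4, 7, 11, 18, ?, 47, 76, 123, 199 — a Fibonacci-like recurrence a_n = a_{n-1} + a_{n-2}.
Filling track B at index 5 by its rule yields 29.

29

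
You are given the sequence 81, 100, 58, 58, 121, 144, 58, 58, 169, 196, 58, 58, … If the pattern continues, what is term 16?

Positions follow the repeating pattern AABB; grouping by letter gives 2 tracks.
Track A: 81, 100, 121, 144, 169, 196 — perfect squares starting at 9².
Track B: 58, 58, 58, 58, 58, 58 — the constant sequence 58.
Term 16 comes from track B (its 8th entry): 58.

58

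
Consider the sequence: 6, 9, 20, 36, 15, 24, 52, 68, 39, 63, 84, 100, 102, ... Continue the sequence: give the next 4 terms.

165, 116, 132, 267

The slot pattern repeats as AABB (period 4), so there are 2 interleaved tracks.
Stream A = 6, 9, 15, 24, 39, 63, 102: a Fibonacci-like recurrence a_n = a_{n-1} + a_{n-2}.
Stream B = 20, 36, 52, 68, 84, 100: adding 16 each time.
The 14th slot belongs to stream A; its 8th term is 165.
Term 15 comes from stream B (its 7th entry): 116.
Term 16 comes from stream B (its 8th entry): 132.
Position 17 → stream A, term 9 = 267.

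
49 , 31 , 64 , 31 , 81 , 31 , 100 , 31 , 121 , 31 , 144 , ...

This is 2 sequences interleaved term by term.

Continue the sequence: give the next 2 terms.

31, 169

Taking every 2nd term gives 2 separate tracks.
Track A: 49, 64, 81, 100, 121, 144. Consecutive squares n² from n = 7.
Track B: 31, 31, 31, 31, 31. Constant 31.
The 12th slot belongs to track B; its 6th term is 31.
Term 13 comes from track A (its 7th entry): 169.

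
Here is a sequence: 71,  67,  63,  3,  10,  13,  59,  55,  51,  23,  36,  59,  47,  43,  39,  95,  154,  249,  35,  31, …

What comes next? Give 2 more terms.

27, 403

Positions follow the repeating pattern AAABBB; grouping by letter gives 2 tracks.
Subsequence A: 71, 67, 63, 59, 55, 51, 47, 43, 39, 35, 31 (linear: a_n = 75 − 4·n).
Subsequence B: 3, 10, 13, 23, 36, 59, 95, 154, 249 (Fibonacci-style (each term is the sum of the two before it)).
Position 21 falls in subsequence A as its term 12, giving 27.
Position 22 → subsequence B, term 10 = 403.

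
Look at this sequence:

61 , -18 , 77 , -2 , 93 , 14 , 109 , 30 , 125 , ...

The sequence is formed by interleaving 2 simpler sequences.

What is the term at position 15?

Taking every 2nd term gives 2 separate tracks.
Subsequence A is 61, 77, 93, 109, 125, which is adding 16 each time.
Subsequence B is -18, -2, 14, 30, which is arithmetic with common difference +16.
Term 15 comes from subsequence A (its 8th entry): 173.

173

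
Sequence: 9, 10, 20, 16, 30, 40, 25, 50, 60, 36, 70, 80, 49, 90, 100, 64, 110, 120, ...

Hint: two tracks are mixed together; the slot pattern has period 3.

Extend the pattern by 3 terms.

81, 130, 140

Positions follow the repeating pattern ABB; grouping by letter gives 2 tracks.
Track A: 9, 16, 25, 36, 49, 64 — consecutive squares n² from n = 3.
Track B: 10, 20, 30, 40, 50, 60, 70, 80, 90, 100, 110, 120 — linear: a_n = 10·n.
The 19th slot belongs to track A; its 7th term is 81.
Position 20 falls in track B as its term 13, giving 130.
Position 21 → track B, term 14 = 140.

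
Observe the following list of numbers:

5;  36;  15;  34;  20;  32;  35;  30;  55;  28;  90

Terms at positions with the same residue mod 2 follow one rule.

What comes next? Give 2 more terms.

26, 145

The terms cycle through 2 interleaved subsequences.
Track A: 5, 15, 20, 35, 55, 90. A Fibonacci-like recurrence a_n = a_{n-1} + a_{n-2}.
Track B: 36, 34, 32, 30, 28. Arithmetic with common difference −2.
The 12th slot belongs to track B; its 6th term is 26.
Term 13 comes from track A (its 7th entry): 145.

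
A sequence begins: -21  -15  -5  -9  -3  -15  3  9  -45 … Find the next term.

Positions follow the repeating pattern AAB; grouping by letter gives 2 tracks.
Subsequence A: -21, -15, -9, -3, 3, 9. Arithmetic, step +6.
Subsequence B: -5, -15, -45. Multiplying by 3 each time.
Position 10 falls in subsequence A as its term 7, giving 15.

15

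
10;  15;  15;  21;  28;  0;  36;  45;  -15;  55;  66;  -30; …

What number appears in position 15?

-45

Reading positions in blocks of 3 reveals the pattern AAB — 2 tracks woven together.
Track A: 10, 15, 21, 28, 36, 45, 55, 66 (the triangular numbers T_4, T_5, …).
Track B: 15, 0, -15, -30 (subtracting 15 each time).
Position 15 falls in track B as its term 5, giving -45.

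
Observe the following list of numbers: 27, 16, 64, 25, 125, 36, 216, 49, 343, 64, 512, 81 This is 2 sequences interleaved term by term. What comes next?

729

Positions 1, 3, 5, … form one subsequence and positions 2, 4, 6, … form another.
Track A: 27, 64, 125, 216, 343, 512. Consecutive cubes n³ from n = 3.
Track B: 16, 25, 36, 49, 64, 81. Consecutive squares n² from n = 4.
Position 13 → track A, term 7 = 729.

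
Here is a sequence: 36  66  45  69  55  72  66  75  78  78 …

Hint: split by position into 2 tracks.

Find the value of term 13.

The terms cycle through 2 interleaved subsequences.
Track A = 36, 45, 55, 66, 78: triangular numbers n(n+1)/2 for n = 8, 9, ….
Track B = 66, 69, 72, 75, 78: arithmetic, step +3.
The 13th slot belongs to track A; its 7th term is 105.

105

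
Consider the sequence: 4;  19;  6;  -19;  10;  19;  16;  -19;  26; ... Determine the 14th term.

19

Split by position mod 2 into 2 tracks.
Subsequence A is 4, 6, 10, 16, 26, which is each term equals the sum of the previous two.
Subsequence B is 19, -19, 19, -19, which is alternating ±19.
Position 14 → subsequence B, term 7 = 19.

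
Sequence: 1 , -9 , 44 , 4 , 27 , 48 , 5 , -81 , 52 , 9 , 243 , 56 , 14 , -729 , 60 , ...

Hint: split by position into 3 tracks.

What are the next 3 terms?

23, 2187, 64

Split by position mod 3 into 3 tracks.
Track A is 1, 4, 5, 9, 14, which is Fibonacci-style (each term is the sum of the two before it).
Track B is -9, 27, -81, 243, -729, which is a geometric progression (common ratio -3).
Track C is 44, 48, 52, 56, 60, which is linear: a_n = 40 + 4·n.
Term 16 comes from track A (its 6th entry): 23.
The 17th slot belongs to track B; its 6th term is 2187.
Term 18 comes from track C (its 6th entry): 64.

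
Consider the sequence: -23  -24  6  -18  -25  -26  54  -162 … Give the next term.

Reading positions in blocks of 4 reveals the pattern AABB — 2 tracks woven together.
Subsequence A = -23, -24, -25, -26: linear: a_n = -22 − n.
Subsequence B = 6, -18, 54, -162: geometric with ratio -3.
Position 9 falls in subsequence A as its term 5, giving -27.

-27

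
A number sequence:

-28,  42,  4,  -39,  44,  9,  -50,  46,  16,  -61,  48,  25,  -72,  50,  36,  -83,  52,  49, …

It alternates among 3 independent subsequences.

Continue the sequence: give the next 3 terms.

-94, 54, 64

The terms cycle through 3 interleaved subsequences.
Track A = -28, -39, -50, -61, -72, -83: arithmetic, step −11.
Track B = 42, 44, 46, 48, 50, 52: arithmetic, step +2.
Track C = 4, 9, 16, 25, 36, 49: perfect squares starting at 2².
Position 19 → track A, term 7 = -94.
Position 20 → track B, term 7 = 54.
Position 21 falls in track C as its term 7, giving 64.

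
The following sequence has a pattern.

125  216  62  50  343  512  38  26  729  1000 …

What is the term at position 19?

The slot pattern repeats as AABB (period 4), so there are 2 interleaved tracks.
Track A: 125, 216, 343, 512, 729, 1000. Perfect cubes starting at 5³.
Track B: 62, 50, 38, 26. Arithmetic, step −12.
Position 19 falls in track B as its term 9, giving -34.

-34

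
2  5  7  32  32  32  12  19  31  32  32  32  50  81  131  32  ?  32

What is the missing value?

32

The slot pattern repeats as AAABBB (period 6), so there are 2 interleaved tracks.
Track A is 2, 5, 7, 12, 19, 31, 50, 81, 131, which is a Fibonacci-like recurrence a_n = a_{n-1} + a_{n-2}.
Track B is 32, 32, 32, 32, 32, 32, 32, ?, 32, which is the constant sequence 32.
Filling track B at index 8 by its rule yields 32.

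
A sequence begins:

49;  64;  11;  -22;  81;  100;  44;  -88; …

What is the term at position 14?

196

Reading positions in blocks of 4 reveals the pattern AABB — 2 tracks woven together.
Subsequence A: 49, 64, 81, 100 — the squares 7², 8², 9², ….
Subsequence B: 11, -22, 44, -88 — geometric, ×-2 each step.
Term 14 comes from subsequence A (its 8th entry): 196.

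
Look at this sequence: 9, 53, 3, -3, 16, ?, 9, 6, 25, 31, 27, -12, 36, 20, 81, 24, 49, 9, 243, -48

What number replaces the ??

Read the sequence 4 terms at a time; column i is its own pattern.
Track A = 9, 16, 25, 36, 49: perfect squares starting at 3².
Track B = 53, ?, 31, 20, 9: linear: a_n = 64 − 11·n.
Track C = 3, 9, 27, 81, 243: powers 3^1, 3^2, 3^3, ….
Track D = -3, 6, -12, 24, -48: geometric with ratio -2.
Filling track B at index 2 by its rule yields 42.

42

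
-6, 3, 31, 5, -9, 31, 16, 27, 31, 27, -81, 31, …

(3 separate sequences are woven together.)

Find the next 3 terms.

Split by position mod 3: positions 1, 4, 7, … form one track, and each other residue class forms its own.
Track A: -6, 5, 16, 27 (arithmetic, step +11).
Track B: 3, -9, 27, -81 (multiplying by -3 each time).
Track C: 31, 31, 31, 31 (always 31).
Term 13 comes from track A (its 5th entry): 38.
The 14th slot belongs to track B; its 5th term is 243.
The 15th slot belongs to track C; its 5th term is 31.

38, 243, 31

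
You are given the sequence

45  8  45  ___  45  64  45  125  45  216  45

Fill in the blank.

27

Taking every 2nd term gives 2 separate tracks.
Track A is 45, 45, 45, 45, 45, 45, which is constant 45.
Track B is 8, ?, 64, 125, 216, which is perfect cubes starting at 2³.
Track B's pattern makes the blank 27.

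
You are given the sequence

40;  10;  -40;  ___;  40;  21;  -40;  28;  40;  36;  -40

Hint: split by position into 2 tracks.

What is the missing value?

15

Positions 1, 3, 5, … form one subsequence and positions 2, 4, 6, … form another.
Track A: 40, -40, 40, -40, 40, -40. Alternating ±40.
Track B: 10, ?, 21, 28, 36. Triangular numbers starting at T_4.
So the missing entry in track B is 15.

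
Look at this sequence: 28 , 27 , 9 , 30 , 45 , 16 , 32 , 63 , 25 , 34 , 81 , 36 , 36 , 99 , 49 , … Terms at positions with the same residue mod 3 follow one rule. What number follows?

38

Split by position mod 3 into 3 tracks.
Subsequence A is 28, 30, 32, 34, 36, which is arithmetic, step +2.
Subsequence B is 27, 45, 63, 81, 99, which is arithmetic, step +18.
Subsequence C is 9, 16, 25, 36, 49, which is consecutive squares n² from n = 3.
Position 16 falls in subsequence A as its term 6, giving 38.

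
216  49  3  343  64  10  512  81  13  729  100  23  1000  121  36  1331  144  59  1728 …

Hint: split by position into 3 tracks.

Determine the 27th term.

249

Taking every 3rd term gives 3 separate tracks.
Track A: 216, 343, 512, 729, 1000, 1331, 1728 — perfect cubes starting at 6³.
Track B: 49, 64, 81, 100, 121, 144 — perfect squares starting at 7².
Track C: 3, 10, 13, 23, 36, 59 — each term equals the sum of the previous two.
The 27th slot belongs to track C; its 9th term is 249.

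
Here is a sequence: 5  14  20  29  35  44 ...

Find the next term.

Odd-indexed and even-indexed terms follow separate rules.
Subsequence A: 5, 20, 35. Linear: a_n = -10 + 15·n.
Subsequence B: 14, 29, 44. Adding 15 each time.
Term 7 comes from subsequence A (its 4th entry): 50.

50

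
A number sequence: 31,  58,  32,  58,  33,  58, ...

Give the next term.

Positions 1, 3, 5, … form one subsequence and positions 2, 4, 6, … form another.
Track A: 31, 32, 33 (linear: a_n = 30 + n).
Track B: 58, 58, 58 (the constant sequence 58).
Position 7 → track A, term 4 = 34.

34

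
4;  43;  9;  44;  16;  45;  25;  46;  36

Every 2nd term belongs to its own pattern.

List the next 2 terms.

Taking every 2nd term gives 2 separate tracks.
Stream A = 4, 9, 16, 25, 36: the squares 2², 3², 4², ….
Stream B = 43, 44, 45, 46: linear: a_n = 42 + n.
Position 10 falls in stream B as its term 5, giving 47.
Position 11 falls in stream A as its term 6, giving 49.

47, 49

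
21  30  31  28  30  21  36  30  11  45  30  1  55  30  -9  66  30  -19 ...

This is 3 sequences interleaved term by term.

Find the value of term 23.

30

Read the sequence 3 terms at a time; column i is its own pattern.
Subsequence A: 21, 28, 36, 45, 55, 66. Triangular numbers starting at T_6.
Subsequence B: 30, 30, 30, 30, 30, 30. The constant sequence 30.
Subsequence C: 31, 21, 11, 1, -9, -19. Linear: a_n = 41 − 10·n.
Position 23 → subsequence B, term 8 = 30.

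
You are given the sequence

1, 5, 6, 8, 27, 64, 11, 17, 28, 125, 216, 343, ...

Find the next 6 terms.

45, 73, 118, 512, 729, 1000

Positions follow the repeating pattern AAABBB; grouping by letter gives 2 tracks.
Track A is 1, 5, 6, 11, 17, 28, which is Fibonacci-style (each term is the sum of the two before it).
Track B is 8, 27, 64, 125, 216, 343, which is the cubes 2³, 3³, 4³, ….
Position 13 falls in track A as its term 7, giving 45.
Position 14 falls in track A as its term 8, giving 73.
Term 15 comes from track A (its 9th entry): 118.
Position 16 falls in track B as its term 7, giving 512.
Position 17 falls in track B as its term 8, giving 729.
Term 18 comes from track B (its 9th entry): 1000.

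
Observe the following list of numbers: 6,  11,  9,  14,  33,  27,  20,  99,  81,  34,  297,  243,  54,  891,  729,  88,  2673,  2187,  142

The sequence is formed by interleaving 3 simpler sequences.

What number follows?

8019

Read the sequence 3 terms at a time; column i is its own pattern.
Track A: 6, 14, 20, 34, 54, 88, 142. Fibonacci-style (each term is the sum of the two before it).
Track B: 11, 33, 99, 297, 891, 2673. Multiplying by 3 each time.
Track C: 9, 27, 81, 243, 729, 2187. Powers 3^2, 3^3, 3^4, ….
The 20th slot belongs to track B; its 7th term is 8019.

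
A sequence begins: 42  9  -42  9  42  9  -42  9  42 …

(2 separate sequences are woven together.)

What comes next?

Split by position mod 2 into 2 tracks.
Track A: 42, -42, 42, -42, 42 (the oscillation 42·(−1)^(n+1)).
Track B: 9, 9, 9, 9 (the constant sequence 9).
The 10th slot belongs to track B; its 5th term is 9.

9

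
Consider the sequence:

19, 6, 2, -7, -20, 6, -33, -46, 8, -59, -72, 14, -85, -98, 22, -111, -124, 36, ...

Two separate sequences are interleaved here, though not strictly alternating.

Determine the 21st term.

Reading positions in blocks of 3 reveals the pattern AAB — 2 tracks woven together.
Stream A: 19, 6, -7, -20, -33, -46, -59, -72, -85, -98, -111, -124 (arithmetic, step −13).
Stream B: 2, 6, 8, 14, 22, 36 (each term equals the sum of the previous two).
The 21st slot belongs to stream B; its 7th term is 58.

58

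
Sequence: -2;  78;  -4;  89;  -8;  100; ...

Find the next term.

The terms cycle through 2 interleaved subsequences.
Subsequence A: -2, -4, -8 — a geometric progression (common ratio 2).
Subsequence B: 78, 89, 100 — linear: a_n = 67 + 11·n.
Position 7 → subsequence A, term 4 = -16.

-16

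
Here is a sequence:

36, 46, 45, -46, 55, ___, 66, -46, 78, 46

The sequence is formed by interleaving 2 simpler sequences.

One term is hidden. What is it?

Odd-indexed and even-indexed terms follow separate rules.
Stream A: 36, 45, 55, 66, 78 — the triangular numbers T_8, T_9, ….
Stream B: 46, -46, ?, -46, 46 — the oscillation 46·(−1)^(n+1).
Filling stream B at index 3 by its rule yields 46.

46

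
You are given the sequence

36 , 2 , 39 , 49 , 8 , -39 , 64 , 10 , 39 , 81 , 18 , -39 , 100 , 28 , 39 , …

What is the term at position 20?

74

Read the sequence 3 terms at a time; column i is its own pattern.
Track A = 36, 49, 64, 81, 100: the squares 6², 7², 8², ….
Track B = 2, 8, 10, 18, 28: Fibonacci-style (each term is the sum of the two before it).
Track C = 39, -39, 39, -39, 39: oscillating between 39 and -39.
The 20th slot belongs to track B; its 7th term is 74.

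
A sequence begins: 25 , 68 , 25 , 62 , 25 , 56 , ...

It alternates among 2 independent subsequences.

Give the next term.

Taking every 2nd term gives 2 separate tracks.
Subsequence A: 25, 25, 25 (the constant sequence 25).
Subsequence B: 68, 62, 56 (linear: a_n = 74 − 6·n).
Position 7 → subsequence A, term 4 = 25.

25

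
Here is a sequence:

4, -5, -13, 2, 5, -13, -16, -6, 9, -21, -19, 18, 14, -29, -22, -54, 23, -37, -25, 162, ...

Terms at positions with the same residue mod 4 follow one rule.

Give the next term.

37

Split by position mod 4: positions 1, 5, 9, … form one track, and each other residue class forms its own.
Track A is 4, 5, 9, 14, 23, which is each term equals the sum of the previous two.
Track B is -5, -13, -21, -29, -37, which is subtracting 8 each time.
Track C is -13, -16, -19, -22, -25, which is linear: a_n = -10 − 3·n.
Track D is 2, -6, 18, -54, 162, which is a geometric progression (common ratio -3).
Position 21 falls in track A as its term 6, giving 37.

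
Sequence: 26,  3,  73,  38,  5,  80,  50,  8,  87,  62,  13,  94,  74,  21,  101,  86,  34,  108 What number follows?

Split by position mod 3: positions 1, 4, 7, … form one track, and each other residue class forms its own.
Track A: 26, 38, 50, 62, 74, 86 — adding 12 each time.
Track B: 3, 5, 8, 13, 21, 34 — Fibonacci-style (each term is the sum of the two before it).
Track C: 73, 80, 87, 94, 101, 108 — arithmetic, step +7.
The 19th slot belongs to track A; its 7th term is 98.

98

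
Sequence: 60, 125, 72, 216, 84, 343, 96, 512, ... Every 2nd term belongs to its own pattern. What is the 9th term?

Odd-indexed and even-indexed terms follow separate rules.
Subsequence A: 60, 72, 84, 96. Arithmetic with common difference +12.
Subsequence B: 125, 216, 343, 512. Consecutive cubes n³ from n = 5.
Position 9 → subsequence A, term 5 = 108.

108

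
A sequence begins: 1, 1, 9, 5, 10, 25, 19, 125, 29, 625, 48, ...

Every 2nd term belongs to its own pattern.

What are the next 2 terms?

Positions 1, 3, 5, … form one subsequence and positions 2, 4, 6, … form another.
Track A = 1, 9, 10, 19, 29, 48: Fibonacci-style (each term is the sum of the two before it).
Track B = 1, 5, 25, 125, 625: powers 5^0, 5^1, 5^2, ….
Position 12 → track B, term 6 = 3125.
Term 13 comes from track A (its 7th entry): 77.

3125, 77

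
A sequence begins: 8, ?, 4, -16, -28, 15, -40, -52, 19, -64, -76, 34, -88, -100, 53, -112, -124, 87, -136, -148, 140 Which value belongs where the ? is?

-4

Reading positions in blocks of 3 reveals the pattern AAB — 2 tracks woven together.
Subsequence A: 8, ?, -16, -28, -40, -52, -64, -76, -88, -100, -112, -124, -136, -148 — arithmetic with common difference −12.
Subsequence B: 4, 15, 19, 34, 53, 87, 140 — Fibonacci-style (each term is the sum of the two before it).
The gap is subsequence A's term 2; the rule gives -4.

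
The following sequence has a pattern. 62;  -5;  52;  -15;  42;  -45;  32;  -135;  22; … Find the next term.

-405

The terms cycle through 2 interleaved subsequences.
Track A = 62, 52, 42, 32, 22: arithmetic, step −10.
Track B = -5, -15, -45, -135: geometric, ×3 each step.
Position 10 falls in track B as its term 5, giving -405.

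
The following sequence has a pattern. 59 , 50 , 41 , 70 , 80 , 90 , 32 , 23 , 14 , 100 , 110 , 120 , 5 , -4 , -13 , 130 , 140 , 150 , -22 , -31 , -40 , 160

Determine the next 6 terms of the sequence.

The slot pattern repeats as AAABBB (period 6), so there are 2 interleaved tracks.
Stream A: 59, 50, 41, 32, 23, 14, 5, -4, -13, -22, -31, -40 — arithmetic with common difference −9.
Stream B: 70, 80, 90, 100, 110, 120, 130, 140, 150, 160 — adding 10 each time.
Position 23 → stream B, term 11 = 170.
Position 24 → stream B, term 12 = 180.
Position 25 falls in stream A as its term 13, giving -49.
Position 26 falls in stream A as its term 14, giving -58.
Position 27 falls in stream A as its term 15, giving -67.
Term 28 comes from stream B (its 13th entry): 190.

170, 180, -49, -58, -67, 190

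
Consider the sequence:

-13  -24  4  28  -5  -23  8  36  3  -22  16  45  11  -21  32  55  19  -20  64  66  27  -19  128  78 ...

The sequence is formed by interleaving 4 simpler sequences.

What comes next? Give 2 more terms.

Split by position mod 4: positions 1, 5, 9, … form one track, and each other residue class forms its own.
Subsequence A is -13, -5, 3, 11, 19, 27, which is arithmetic with common difference +8.
Subsequence B is -24, -23, -22, -21, -20, -19, which is arithmetic with common difference +1.
Subsequence C is 4, 8, 16, 32, 64, 128, which is powers of 2.
Subsequence D is 28, 36, 45, 55, 66, 78, which is triangular numbers n(n+1)/2 for n = 7, 8, ….
Position 25 → subsequence A, term 7 = 35.
Position 26 falls in subsequence B as its term 7, giving -18.

35, -18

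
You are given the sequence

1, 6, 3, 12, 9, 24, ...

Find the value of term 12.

Odd-indexed and even-indexed terms follow separate rules.
Stream A is 1, 3, 9, which is powers of 3.
Stream B is 6, 12, 24, which is a geometric progression (common ratio 2).
The 12th slot belongs to stream B; its 6th term is 192.

192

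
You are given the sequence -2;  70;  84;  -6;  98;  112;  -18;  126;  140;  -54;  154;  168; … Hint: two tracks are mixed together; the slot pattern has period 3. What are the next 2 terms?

-162, 182

Reading positions in blocks of 3 reveals the pattern ABB — 2 tracks woven together.
Track A: -2, -6, -18, -54. Multiplying by 3 each time.
Track B: 70, 84, 98, 112, 126, 140, 154, 168. Arithmetic with common difference +14.
Position 13 → track A, term 5 = -162.
The 14th slot belongs to track B; its 9th term is 182.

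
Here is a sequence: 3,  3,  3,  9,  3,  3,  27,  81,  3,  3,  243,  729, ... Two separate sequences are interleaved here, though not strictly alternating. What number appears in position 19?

The slot pattern repeats as AABB (period 4), so there are 2 interleaved tracks.
Track A: 3, 3, 3, 3, 3, 3 — constant 3.
Track B: 3, 9, 27, 81, 243, 729 — successive powers of 3.
Position 19 → track B, term 9 = 19683.

19683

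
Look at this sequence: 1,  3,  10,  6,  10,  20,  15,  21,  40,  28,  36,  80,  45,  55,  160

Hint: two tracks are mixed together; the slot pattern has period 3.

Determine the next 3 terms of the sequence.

Positions follow the repeating pattern AAB; grouping by letter gives 2 tracks.
Track A: 1, 3, 6, 10, 15, 21, 28, 36, 45, 55 — triangular numbers starting at T_1.
Track B: 10, 20, 40, 80, 160 — geometric with ratio 2.
Position 16 falls in track A as its term 11, giving 66.
The 17th slot belongs to track A; its 12th term is 78.
Position 18 falls in track B as its term 6, giving 320.

66, 78, 320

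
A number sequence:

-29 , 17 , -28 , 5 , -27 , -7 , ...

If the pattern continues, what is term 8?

-19

Split by position mod 2 into 2 tracks.
Track A: -29, -28, -27 (linear: a_n = -30 + n).
Track B: 17, 5, -7 (subtracting 12 each time).
Term 8 comes from track B (its 4th entry): -19.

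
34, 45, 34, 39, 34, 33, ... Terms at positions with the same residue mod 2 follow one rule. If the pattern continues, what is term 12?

Split by position mod 2 into 2 tracks.
Track A = 34, 34, 34: always 34.
Track B = 45, 39, 33: arithmetic with common difference −6.
Term 12 comes from track B (its 6th entry): 15.

15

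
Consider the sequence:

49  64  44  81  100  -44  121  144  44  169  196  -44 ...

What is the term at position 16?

Positions follow the repeating pattern AAB; grouping by letter gives 2 tracks.
Track A = 49, 64, 81, 100, 121, 144, 169, 196: perfect squares starting at 7².
Track B = 44, -44, 44, -44: oscillating between 44 and -44.
Position 16 → track A, term 11 = 289.

289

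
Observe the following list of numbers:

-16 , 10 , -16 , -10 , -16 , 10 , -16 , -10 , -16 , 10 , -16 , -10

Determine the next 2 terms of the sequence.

Odd-indexed and even-indexed terms follow separate rules.
Track A is -16, -16, -16, -16, -16, -16, which is constant -16.
Track B is 10, -10, 10, -10, 10, -10, which is the oscillation 10·(−1)^(n+1).
Term 13 comes from track A (its 7th entry): -16.
Position 14 → track B, term 7 = 10.

-16, 10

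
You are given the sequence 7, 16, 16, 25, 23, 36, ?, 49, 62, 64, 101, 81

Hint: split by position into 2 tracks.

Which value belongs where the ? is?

Odd-indexed and even-indexed terms follow separate rules.
Track A: 7, 16, 23, ?, 62, 101. Each term equals the sum of the previous two.
Track B: 16, 25, 36, 49, 64, 81. Perfect squares starting at 4².
Track A's pattern makes the blank 39.

39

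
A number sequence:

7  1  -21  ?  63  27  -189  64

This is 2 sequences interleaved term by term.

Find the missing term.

Odd-indexed and even-indexed terms follow separate rules.
Stream A: 7, -21, 63, -189 — geometric, ×-3 each step.
Stream B: 1, ?, 27, 64 — consecutive cubes n³ from n = 1.
Filling stream B at index 2 by its rule yields 8.

8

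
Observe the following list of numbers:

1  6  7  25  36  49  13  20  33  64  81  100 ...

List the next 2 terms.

The slot pattern repeats as AAABBB (period 6), so there are 2 interleaved tracks.
Subsequence A: 1, 6, 7, 13, 20, 33. Each term equals the sum of the previous two.
Subsequence B: 25, 36, 49, 64, 81, 100. The squares 5², 6², 7², ….
The 13th slot belongs to subsequence A; its 7th term is 53.
Term 14 comes from subsequence A (its 8th entry): 86.

53, 86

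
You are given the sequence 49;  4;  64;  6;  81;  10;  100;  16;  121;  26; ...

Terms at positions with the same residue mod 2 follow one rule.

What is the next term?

144

Odd-indexed and even-indexed terms follow separate rules.
Subsequence A: 49, 64, 81, 100, 121 (consecutive squares n² from n = 7).
Subsequence B: 4, 6, 10, 16, 26 (each term equals the sum of the previous two).
Position 11 falls in subsequence A as its term 6, giving 144.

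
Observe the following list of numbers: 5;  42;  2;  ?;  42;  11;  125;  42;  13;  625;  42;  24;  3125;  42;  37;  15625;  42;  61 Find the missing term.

25

Split by position mod 3: positions 1, 4, 7, … form one track, and each other residue class forms its own.
Track A: 5, ?, 125, 625, 3125, 15625 — successive powers of 5.
Track B: 42, 42, 42, 42, 42, 42 — always 42.
Track C: 2, 11, 13, 24, 37, 61 — Fibonacci-style (each term is the sum of the two before it).
So the missing entry in track A is 25.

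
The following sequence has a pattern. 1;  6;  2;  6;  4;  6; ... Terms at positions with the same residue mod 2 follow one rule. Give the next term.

8

Positions 1, 3, 5, … form one subsequence and positions 2, 4, 6, … form another.
Stream A: 1, 2, 4 — powers of 2.
Stream B: 6, 6, 6 — always 6.
Term 7 comes from stream A (its 4th entry): 8.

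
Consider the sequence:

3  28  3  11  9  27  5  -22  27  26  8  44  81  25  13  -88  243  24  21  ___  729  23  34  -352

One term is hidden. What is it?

176

The terms cycle through 4 interleaved subsequences.
Stream A: 3, 9, 27, 81, 243, 729 (powers 3^1, 3^2, 3^3, …).
Stream B: 28, 27, 26, 25, 24, 23 (subtracting 1 each time).
Stream C: 3, 5, 8, 13, 21, 34 (Fibonacci-style (each term is the sum of the two before it)).
Stream D: 11, -22, 44, -88, ?, -352 (geometric, ×-2 each step).
So the missing entry in stream D is 176.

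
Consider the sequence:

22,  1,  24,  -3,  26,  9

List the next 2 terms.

28, -27

Positions 1, 3, 5, … form one subsequence and positions 2, 4, 6, … form another.
Subsequence A: 22, 24, 26 — arithmetic, step +2.
Subsequence B: 1, -3, 9 — geometric, ×-3 each step.
Position 7 falls in subsequence A as its term 4, giving 28.
Term 8 comes from subsequence B (its 4th entry): -27.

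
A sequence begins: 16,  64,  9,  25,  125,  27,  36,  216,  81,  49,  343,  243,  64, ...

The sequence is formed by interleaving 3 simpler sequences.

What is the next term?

512

The terms cycle through 3 interleaved subsequences.
Subsequence A: 16, 25, 36, 49, 64. Consecutive squares n² from n = 4.
Subsequence B: 64, 125, 216, 343. The cubes 4³, 5³, 6³, ….
Subsequence C: 9, 27, 81, 243. Successive powers of 3.
Position 14 falls in subsequence B as its term 5, giving 512.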